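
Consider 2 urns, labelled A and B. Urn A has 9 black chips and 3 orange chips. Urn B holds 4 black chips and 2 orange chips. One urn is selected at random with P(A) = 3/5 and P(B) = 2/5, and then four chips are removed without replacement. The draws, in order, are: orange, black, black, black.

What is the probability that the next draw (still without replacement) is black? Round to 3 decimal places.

0.647

Compute the likelihood of the observed sequence for each case: P(data | urn A) = (3/12)(9/11)(8/10)(7/9) = 7/55; P(data | urn B) = (2/6)(4/5)(3/4)(2/3) = 2/15.
Weighting by the prior gives 3/5 · 7/55 = 21/275, 2/5 · 2/15 = 4/75; these sum to 107/825.
The posterior is then P(urn A | data) = 63/107, P(urn B | data) = 44/107.
So P(black next | data) = Σ P(black next | H) P(H | data) = (3/4)(63/107) + (1/2)(44/107) = 277/428.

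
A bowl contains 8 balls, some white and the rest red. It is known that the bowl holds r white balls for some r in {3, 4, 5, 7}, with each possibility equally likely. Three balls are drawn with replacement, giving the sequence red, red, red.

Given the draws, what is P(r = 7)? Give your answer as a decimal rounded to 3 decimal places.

Under each hypothesis, the probability of the observed sequence is: P(data | r = 3) = (5/8)(5/8)(5/8) = 0.24414; P(data | r = 4) = (4/8)(4/8)(4/8) = 0.125; P(data | r = 5) = (3/8)(3/8)(3/8) = 0.052734; P(data | r = 7) = (1/8)(1/8)(1/8) = 0.0019531.
Weighting by the prior gives 1/4 · 0.24414 = 0.061035, 1/4 · 0.125 = 0.03125, 1/4 · 0.052734 = 0.013184, 1/4 · 0.0019531 = 0.00048828; summing to 0.10596.
Hence P(r = 7 | data) = (0.00048828) / (0.10596) = 0.0046083.

0.005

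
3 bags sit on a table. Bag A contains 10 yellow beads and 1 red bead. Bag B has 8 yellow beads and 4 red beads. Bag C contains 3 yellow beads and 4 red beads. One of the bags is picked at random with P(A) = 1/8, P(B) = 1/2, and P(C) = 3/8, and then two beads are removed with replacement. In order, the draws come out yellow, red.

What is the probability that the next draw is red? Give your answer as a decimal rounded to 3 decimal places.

0.424

Compute the likelihood of the observed sequence for each case: P(data | bag A) = (10/11)(1/11) = 0.082645; P(data | bag B) = (8/12)(4/12) = 0.22222; P(data | bag C) = (3/7)(4/7) = 0.2449.
The prior-weighted likelihoods are 1/8 · 0.082645 = 0.010331, 1/2 · 0.22222 = 0.11111, 3/8 · 0.2449 = 0.091837; with total 0.21328.
Normalising, the posterior is P(bag A | data) = 0.048437, P(bag B | data) = 0.52097, P(bag C | data) = 0.4306.
So P(red next | data) = Σ P(red next | H) P(H | data) = (1/11)(0.048437) + (1/3)(0.52097) + (4/7)(0.4306) = 0.42411.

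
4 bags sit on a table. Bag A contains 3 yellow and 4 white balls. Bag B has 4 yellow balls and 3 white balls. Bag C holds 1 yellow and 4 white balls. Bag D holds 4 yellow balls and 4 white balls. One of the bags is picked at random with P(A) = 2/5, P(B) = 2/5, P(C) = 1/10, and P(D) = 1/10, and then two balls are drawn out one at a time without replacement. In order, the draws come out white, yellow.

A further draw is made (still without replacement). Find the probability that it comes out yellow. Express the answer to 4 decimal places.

0.4639

The likelihood of the observed sequence under each hypothesis: P(data | bag A) = (4/7)(3/6) = 2/7; P(data | bag B) = (3/7)(4/6) = 2/7; P(data | bag C) = (4/5)(1/4) = 1/5; P(data | bag D) = (4/8)(4/7) = 2/7.
Weighting by the prior gives 2/5 · 2/7 = 4/35, 2/5 · 2/7 = 4/35, 1/10 · 1/5 = 1/50, 1/10 · 2/7 = 1/35; with total 97/350.
Dividing through by the total gives posterior P(bag A | data) = 40/97, P(bag B | data) = 40/97, P(bag C | data) = 7/97, P(bag D | data) = 10/97.
Averaging over the posterior, P(yellow next | data) = (2/5)(40/97) + (3/5)(40/97) + (0)(7/97) + (1/2)(10/97) = 45/97.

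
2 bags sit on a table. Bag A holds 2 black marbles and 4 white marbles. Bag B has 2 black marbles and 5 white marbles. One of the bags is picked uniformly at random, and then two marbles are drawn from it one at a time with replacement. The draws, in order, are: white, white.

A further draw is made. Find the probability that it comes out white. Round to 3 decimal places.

0.692

The likelihood of the observed sequence under each hypothesis: P(data | bag A) = (4/6)(4/6) = 4/9; P(data | bag B) = (5/7)(5/7) = 25/49.
Weighting by the prior gives 1/2 · 4/9 = 2/9, 1/2 · 25/49 = 25/98; these sum to 421/882.
Normalising, the posterior is P(bag A | data) = 0.46556, P(bag B | data) = 0.53444.
Averaging over the posterior, P(white next | data) = (2/3)(0.46556) + (5/7)(0.53444) = 0.69212.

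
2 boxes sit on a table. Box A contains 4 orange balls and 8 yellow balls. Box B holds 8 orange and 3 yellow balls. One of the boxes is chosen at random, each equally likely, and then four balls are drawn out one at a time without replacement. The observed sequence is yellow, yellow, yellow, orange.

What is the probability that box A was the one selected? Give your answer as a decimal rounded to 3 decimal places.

0.949

Compute the likelihood of the observed sequence for each case: P(data | box A) = (8/12)(7/11)(6/10)(4/9) = 56/495; P(data | box B) = (3/11)(2/10)(1/9)(8/8) = 1/165.
Weighting by the prior gives 1/2 · 56/495 = 28/495, 1/2 · 1/165 = 1/330; summing to 59/990.
By Bayes' rule, P(box A | data) = (28/495) / (59/990) = 56/59.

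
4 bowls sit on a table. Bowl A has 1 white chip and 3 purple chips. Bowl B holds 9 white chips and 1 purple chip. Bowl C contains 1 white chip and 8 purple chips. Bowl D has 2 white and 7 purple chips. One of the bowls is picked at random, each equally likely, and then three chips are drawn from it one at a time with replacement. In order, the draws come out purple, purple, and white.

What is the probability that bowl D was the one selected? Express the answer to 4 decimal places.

0.3615

Under each hypothesis, the probability of the observed sequence is: P(data | bowl A) = (3/4)(3/4)(1/4) = 0.14062; P(data | bowl B) = (1/10)(1/10)(9/10) = 0.009; P(data | bowl C) = (8/9)(8/9)(1/9) = 0.087791; P(data | bowl D) = (7/9)(7/9)(2/9) = 0.13443.
The prior-weighted likelihoods are 1/4 · 0.14062 = 0.035156, 1/4 · 0.009 = 0.00225, 1/4 · 0.087791 = 0.021948, 1/4 · 0.13443 = 0.033608; these sum to 0.092962.
By Bayes' rule, P(bowl D | data) = (0.033608) / (0.092962) = 0.36152.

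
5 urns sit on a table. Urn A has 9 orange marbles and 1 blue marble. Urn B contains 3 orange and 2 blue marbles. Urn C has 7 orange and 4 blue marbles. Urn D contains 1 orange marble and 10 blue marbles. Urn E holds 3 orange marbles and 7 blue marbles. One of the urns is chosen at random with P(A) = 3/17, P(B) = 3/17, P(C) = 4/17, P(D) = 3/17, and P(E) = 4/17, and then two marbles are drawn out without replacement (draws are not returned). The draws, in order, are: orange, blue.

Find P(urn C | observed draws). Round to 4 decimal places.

0.2973

For each hypothesis, P(data | H) works out to: P(data | urn A) = (9/10)(1/9) = 1/10; P(data | urn B) = (3/5)(2/4) = 3/10; P(data | urn C) = (7/11)(4/10) = 14/55; P(data | urn D) = (1/11)(10/10) = 1/11; P(data | urn E) = (3/10)(7/9) = 7/30.
Multiplying each by its prior: 3/17 · 1/10 = 3/170, 3/17 · 3/10 = 9/170, 4/17 · 14/55 = 56/935, 3/17 · 1/11 = 3/187, 4/17 · 7/30 = 14/255; with total 113/561.
So P(urn C | data) = (56/935) / (113/561) = 168/565.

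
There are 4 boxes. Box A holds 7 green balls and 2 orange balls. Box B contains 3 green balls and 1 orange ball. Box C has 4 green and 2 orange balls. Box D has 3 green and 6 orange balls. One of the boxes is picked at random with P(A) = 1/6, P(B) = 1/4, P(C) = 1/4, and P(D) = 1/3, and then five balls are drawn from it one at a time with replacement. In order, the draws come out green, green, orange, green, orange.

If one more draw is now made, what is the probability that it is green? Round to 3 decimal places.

Compute the likelihood of the observed sequence for each case: P(data | box A) = (7/9)(7/9)(2/9)(7/9)(2/9) = 0.023235; P(data | box B) = (3/4)(3/4)(1/4)(3/4)(1/4) = 0.026367; P(data | box C) = (4/6)(4/6)(2/6)(4/6)(2/6) = 0.032922; P(data | box D) = (3/9)(3/9)(6/9)(3/9)(6/9) = 0.016461.
Weighting by the prior gives 1/6 · 0.023235 = 0.0038725, 1/4 · 0.026367 = 0.0065918, 1/4 · 0.032922 = 0.0082305, 1/3 · 0.016461 = 0.005487; with total 0.024182.
The posterior is then P(box A | data) = 0.16014, P(box B | data) = 0.27259, P(box C | data) = 0.34036, P(box D | data) = 0.22691.
The predictive probability is P(green next | data) = (7/9)(0.16014) + (3/4)(0.27259) + (2/3)(0.34036) + (1/3)(0.22691) = 0.63154.

0.632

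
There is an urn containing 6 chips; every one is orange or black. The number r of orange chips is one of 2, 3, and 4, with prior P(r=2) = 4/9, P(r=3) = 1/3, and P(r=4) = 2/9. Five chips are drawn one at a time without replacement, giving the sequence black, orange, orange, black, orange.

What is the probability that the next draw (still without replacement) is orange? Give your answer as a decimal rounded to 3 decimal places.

0.471

The likelihood of the observed sequence under each hypothesis: P(data | r = 2) = (4/6)(2/5)(1/4)(3/3)(0/2) = 0; P(data | r = 3) = (3/6)(3/5)(2/4)(2/3)(1/2) = 1/20; P(data | r = 4) = (2/6)(4/5)(3/4)(1/3)(2/2) = 1/15.
The prior-weighted likelihoods are 4/9 · 0 = 0, 1/3 · 1/20 = 1/60, 2/9 · 1/15 = 2/135; these sum to 17/540.
Normalising, the posterior is P(r = 2 | data) = 0, P(r = 3 | data) = 9/17, P(r = 4 | data) = 8/17.
Averaging over the posterior, P(orange next | data) = (0)(9/17) + (1)(8/17) = 8/17.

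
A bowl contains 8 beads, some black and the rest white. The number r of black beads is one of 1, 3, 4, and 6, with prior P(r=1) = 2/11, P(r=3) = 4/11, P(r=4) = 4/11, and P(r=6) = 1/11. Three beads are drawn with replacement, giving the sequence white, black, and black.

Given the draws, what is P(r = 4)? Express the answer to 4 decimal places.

0.4904

For each hypothesis, P(data | H) works out to: P(data | r = 1) = (7/8)(1/8)(1/8) = 0.013672; P(data | r = 3) = (5/8)(3/8)(3/8) = 0.087891; P(data | r = 4) = (4/8)(4/8)(4/8) = 0.125; P(data | r = 6) = (2/8)(6/8)(6/8) = 0.14062.
The prior-weighted likelihoods are 2/11 · 0.013672 = 0.0024858, 4/11 · 0.087891 = 0.03196, 4/11 · 0.125 = 0.045455, 1/11 · 0.14062 = 0.012784; with total 0.092685.
So P(r = 4 | data) = (0.045455) / (0.092685) = 0.49042.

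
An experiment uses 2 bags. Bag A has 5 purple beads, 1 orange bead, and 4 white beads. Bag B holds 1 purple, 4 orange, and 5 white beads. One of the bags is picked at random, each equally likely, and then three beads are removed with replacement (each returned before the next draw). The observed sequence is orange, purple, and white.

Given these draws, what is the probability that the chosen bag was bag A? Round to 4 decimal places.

0.5000

Compute the likelihood of the observed sequence for each case: P(data | bag A) = (1/10)(5/10)(4/10) = 1/50; P(data | bag B) = (4/10)(1/10)(5/10) = 1/50.
Weighting by the prior gives 1/2 · 1/50 = 1/100, 1/2 · 1/50 = 1/100; summing to 1/50.
So P(bag A | data) = (1/100) / (1/50) = 1/2.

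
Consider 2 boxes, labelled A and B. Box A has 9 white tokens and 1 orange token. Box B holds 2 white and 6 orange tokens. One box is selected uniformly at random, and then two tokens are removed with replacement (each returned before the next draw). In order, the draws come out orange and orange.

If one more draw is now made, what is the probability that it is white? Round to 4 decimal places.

0.2614

Compute the likelihood of the observed sequence for each case: P(data | box A) = (1/10)(1/10) = 1/100; P(data | box B) = (6/8)(6/8) = 9/16.
Multiplying each by its prior: 1/2 · 1/100 = 1/200, 1/2 · 9/16 = 9/32; these sum to 229/800.
Normalising, the posterior is P(box A | data) = 0.017467, P(box B | data) = 0.98253.
So P(white next | data) = Σ P(white next | H) P(H | data) = (9/10)(0.017467) + (1/4)(0.98253) = 0.26135.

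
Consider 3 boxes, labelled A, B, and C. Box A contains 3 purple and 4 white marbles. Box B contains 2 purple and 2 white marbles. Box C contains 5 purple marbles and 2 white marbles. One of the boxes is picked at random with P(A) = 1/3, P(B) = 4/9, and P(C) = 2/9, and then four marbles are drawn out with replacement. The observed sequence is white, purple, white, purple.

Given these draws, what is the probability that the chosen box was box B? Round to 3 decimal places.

Under each hypothesis, the probability of the observed sequence is: P(data | box A) = (4/7)(3/7)(4/7)(3/7) = 0.059975; P(data | box B) = (2/4)(2/4)(2/4)(2/4) = 0.0625; P(data | box C) = (2/7)(5/7)(2/7)(5/7) = 0.041649.
Weighting by the prior gives 1/3 · 0.059975 = 0.019992, 4/9 · 0.0625 = 0.027778, 2/9 · 0.041649 = 0.0092554; these sum to 0.057025.
Therefore the posterior P(box B | data) = (0.027778) / (0.057025) = 0.48712.

0.487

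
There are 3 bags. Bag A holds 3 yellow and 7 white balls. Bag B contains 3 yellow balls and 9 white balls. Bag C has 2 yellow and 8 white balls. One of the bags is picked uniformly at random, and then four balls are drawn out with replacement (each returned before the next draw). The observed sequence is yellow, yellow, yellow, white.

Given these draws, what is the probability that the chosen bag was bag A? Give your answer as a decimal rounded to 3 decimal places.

The likelihood of the observed sequence under each hypothesis: P(data | bag A) = (3/10)(3/10)(3/10)(7/10) = 0.0189; P(data | bag B) = (3/12)(3/12)(3/12)(9/12) = 0.011719; P(data | bag C) = (2/10)(2/10)(2/10)(8/10) = 0.0064.
Multiplying each by its prior: 1/3 · 0.0189 = 0.0063, 1/3 · 0.011719 = 0.0039062, 1/3 · 0.0064 = 0.0021333; summing to 0.01234.
By Bayes' rule, P(bag A | data) = (0.0063) / (0.01234) = 0.51055.

0.511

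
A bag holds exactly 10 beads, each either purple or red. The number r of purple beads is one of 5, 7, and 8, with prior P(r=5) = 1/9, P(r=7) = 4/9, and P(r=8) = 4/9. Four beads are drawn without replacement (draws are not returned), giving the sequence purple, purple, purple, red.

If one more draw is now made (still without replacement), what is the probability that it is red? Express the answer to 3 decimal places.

0.270

For each hypothesis, P(data | H) works out to: P(data | r = 5) = (5/10)(4/9)(3/8)(5/7) = 5/84; P(data | r = 7) = (7/10)(6/9)(5/8)(3/7) = 1/8; P(data | r = 8) = (8/10)(7/9)(6/8)(2/7) = 2/15.
Weighting by the prior gives 1/9 · 5/84 = 5/756, 4/9 · 1/8 = 1/18, 4/9 · 2/15 = 8/135; these sum to 17/140.
Normalising, the posterior is P(r = 5 | data) = 25/459, P(r = 7 | data) = 70/153, P(r = 8 | data) = 224/459.
Averaging over the posterior, P(red next | data) = (2/3)(25/459) + (1/3)(70/153) + (1/6)(224/459) = 124/459.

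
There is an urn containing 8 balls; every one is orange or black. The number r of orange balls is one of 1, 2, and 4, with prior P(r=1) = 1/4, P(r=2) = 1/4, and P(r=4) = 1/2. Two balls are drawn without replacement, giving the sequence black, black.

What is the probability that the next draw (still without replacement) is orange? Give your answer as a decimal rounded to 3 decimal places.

0.344

For each hypothesis, P(data | H) works out to: P(data | r = 1) = (7/8)(6/7) = 3/4; P(data | r = 2) = (6/8)(5/7) = 15/28; P(data | r = 4) = (4/8)(3/7) = 3/14.
The prior-weighted likelihoods are 1/4 · 3/4 = 3/16, 1/4 · 15/28 = 15/112, 1/2 · 3/14 = 3/28; summing to 3/7.
Normalising, the posterior is P(r = 1 | data) = 7/16, P(r = 2 | data) = 5/16, P(r = 4 | data) = 1/4.
So P(orange next | data) = Σ P(orange next | H) P(H | data) = (1/6)(7/16) + (1/3)(5/16) + (2/3)(1/4) = 11/32.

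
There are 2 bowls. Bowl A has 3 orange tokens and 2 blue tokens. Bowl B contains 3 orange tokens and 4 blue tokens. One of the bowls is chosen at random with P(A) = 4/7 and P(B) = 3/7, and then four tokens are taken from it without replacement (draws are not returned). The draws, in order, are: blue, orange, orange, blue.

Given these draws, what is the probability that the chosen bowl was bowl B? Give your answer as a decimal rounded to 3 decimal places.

Under each hypothesis, the probability of the observed sequence is: P(data | bowl A) = (2/5)(3/4)(2/3)(1/2) = 1/10; P(data | bowl B) = (4/7)(3/6)(2/5)(3/4) = 3/35.
The prior-weighted likelihoods are 4/7 · 1/10 = 2/35, 3/7 · 3/35 = 9/245; with total 23/245.
So P(bowl B | data) = (9/245) / (23/245) = 9/23.

0.391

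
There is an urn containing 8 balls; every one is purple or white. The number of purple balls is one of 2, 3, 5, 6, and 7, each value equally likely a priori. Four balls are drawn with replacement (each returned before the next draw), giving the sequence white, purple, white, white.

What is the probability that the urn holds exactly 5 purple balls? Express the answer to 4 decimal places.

0.1354

Compute the likelihood of the observed sequence for each case: P(data | r = 2) = (6/8)(2/8)(6/8)(6/8) = 0.10547; P(data | r = 3) = (5/8)(3/8)(5/8)(5/8) = 0.091553; P(data | r = 5) = (3/8)(5/8)(3/8)(3/8) = 0.032959; P(data | r = 6) = (2/8)(6/8)(2/8)(2/8) = 0.011719; P(data | r = 7) = (1/8)(7/8)(1/8)(1/8) = 0.001709.
Weighting by the prior gives 1/5 · 0.10547 = 0.021094, 1/5 · 0.091553 = 0.018311, 1/5 · 0.032959 = 0.0065918, 1/5 · 0.011719 = 0.0023437, 1/5 · 0.001709 = 0.0003418; with total 0.048682.
So P(r = 5 | data) = (0.0065918) / (0.048682) = 0.13541.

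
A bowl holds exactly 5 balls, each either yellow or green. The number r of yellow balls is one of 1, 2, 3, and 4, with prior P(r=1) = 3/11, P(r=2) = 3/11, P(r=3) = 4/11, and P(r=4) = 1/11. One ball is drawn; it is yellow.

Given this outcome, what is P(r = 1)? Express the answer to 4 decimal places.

0.1200

Under each hypothesis, the probability of this draw is: P(data | r = 1) = (1/5) = 1/5; P(data | r = 2) = (2/5) = 2/5; P(data | r = 3) = (3/5) = 3/5; P(data | r = 4) = (4/5) = 4/5.
Weighting by the prior gives 3/11 · 1/5 = 3/55, 3/11 · 2/5 = 6/55, 4/11 · 3/5 = 12/55, 1/11 · 4/5 = 4/55; these sum to 5/11.
Hence P(r = 1 | data) = (3/55) / (5/11) = 3/25.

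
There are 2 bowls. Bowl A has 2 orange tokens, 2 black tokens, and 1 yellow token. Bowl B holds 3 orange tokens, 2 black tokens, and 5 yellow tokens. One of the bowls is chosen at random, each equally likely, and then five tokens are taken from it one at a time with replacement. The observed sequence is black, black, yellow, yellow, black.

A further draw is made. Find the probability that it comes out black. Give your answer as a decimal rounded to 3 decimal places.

Under each hypothesis, the probability of the observed sequence is: P(data | bowl A) = (2/5)(2/5)(1/5)(1/5)(2/5) = 0.00256; P(data | bowl B) = (2/10)(2/10)(5/10)(5/10)(2/10) = 0.002.
Weighting by the prior gives 1/2 · 0.00256 = 0.00128, 1/2 · 0.002 = 0.001; summing to 0.00228.
Dividing through by the total gives posterior P(bowl A | data) = 0.5614, P(bowl B | data) = 0.4386.
Averaging over the posterior, P(black next | data) = (2/5)(0.5614) + (1/5)(0.4386) = 0.31228.

0.312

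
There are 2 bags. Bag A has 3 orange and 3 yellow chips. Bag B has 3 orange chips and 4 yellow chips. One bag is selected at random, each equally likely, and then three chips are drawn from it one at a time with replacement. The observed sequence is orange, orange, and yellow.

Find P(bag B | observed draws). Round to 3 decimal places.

0.456

The likelihood of the observed sequence under each hypothesis: P(data | bag A) = (3/6)(3/6)(3/6) = 0.125; P(data | bag B) = (3/7)(3/7)(4/7) = 0.10496.
The prior-weighted likelihoods are 1/2 · 0.125 = 0.0625, 1/2 · 0.10496 = 0.052478; with total 0.11498.
Hence P(bag B | data) = (0.052478) / (0.11498) = 0.45642.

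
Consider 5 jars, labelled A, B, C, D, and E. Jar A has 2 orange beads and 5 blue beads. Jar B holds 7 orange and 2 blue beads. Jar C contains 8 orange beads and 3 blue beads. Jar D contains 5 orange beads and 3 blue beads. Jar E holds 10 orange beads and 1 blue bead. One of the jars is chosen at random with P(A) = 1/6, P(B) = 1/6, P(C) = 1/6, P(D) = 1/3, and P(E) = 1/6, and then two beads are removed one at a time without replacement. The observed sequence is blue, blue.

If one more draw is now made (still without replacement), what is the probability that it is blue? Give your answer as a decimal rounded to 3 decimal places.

Compute the likelihood of the observed sequence for each case: P(data | jar A) = (5/7)(4/6) = 0.47619; P(data | jar B) = (2/9)(1/8) = 0.027778; P(data | jar C) = (3/11)(2/10) = 0.054545; P(data | jar D) = (3/8)(2/7) = 0.10714; P(data | jar E) = (1/11)(0/10) = 0.
Multiplying each by its prior: 1/6 · 0.47619 = 0.079365, 1/6 · 0.027778 = 0.0046296, 1/6 · 0.054545 = 0.0090909, 1/3 · 0.10714 = 0.035714, 1/6 · 0 = 0; summing to 0.1288.
Normalising, the posterior is P(jar A | data) = 0.61619, P(jar B | data) = 0.035944, P(jar C | data) = 0.070582, P(jar D | data) = 0.27729, P(jar E | data) = 0.
So P(blue next | data) = Σ P(blue next | H) P(H | data) = (3/5)(0.61619) + (0)(0.035944) + (1/9)(0.070582) + (1/6)(0.27729) = 0.42377.

0.424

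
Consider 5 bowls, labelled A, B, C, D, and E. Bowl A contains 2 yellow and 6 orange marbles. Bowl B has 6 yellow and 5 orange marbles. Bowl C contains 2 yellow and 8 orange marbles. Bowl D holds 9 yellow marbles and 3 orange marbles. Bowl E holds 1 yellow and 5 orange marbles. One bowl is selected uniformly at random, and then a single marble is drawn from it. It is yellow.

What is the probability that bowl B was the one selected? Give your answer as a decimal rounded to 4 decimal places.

0.2853

For each hypothesis, P(data | H) works out to: P(data | bowl A) = (2/8) = 0.25; P(data | bowl B) = (6/11) = 0.54545; P(data | bowl C) = (2/10) = 0.2; P(data | bowl D) = (9/12) = 0.75; P(data | bowl E) = (1/6) = 0.16667.
Weighting by the prior gives 1/5 · 0.25 = 0.05, 1/5 · 0.54545 = 0.10909, 1/5 · 0.2 = 0.04, 1/5 · 0.75 = 0.15, 1/5 · 0.16667 = 0.033333; summing to 0.38242.
Therefore the posterior P(bowl B | data) = (0.10909) / (0.38242) = 0.28526.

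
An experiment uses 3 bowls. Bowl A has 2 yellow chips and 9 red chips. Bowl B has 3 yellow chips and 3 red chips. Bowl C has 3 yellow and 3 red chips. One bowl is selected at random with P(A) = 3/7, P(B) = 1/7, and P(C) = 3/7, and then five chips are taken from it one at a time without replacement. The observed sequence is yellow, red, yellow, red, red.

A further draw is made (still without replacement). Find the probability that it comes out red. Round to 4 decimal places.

0.2143

Compute the likelihood of the observed sequence for each case: P(data | bowl A) = (2/11)(9/10)(1/9)(8/8)(7/7) = 1/55; P(data | bowl B) = (3/6)(3/5)(2/4)(2/3)(1/2) = 1/20; P(data | bowl C) = (3/6)(3/5)(2/4)(2/3)(1/2) = 1/20.
The prior-weighted likelihoods are 3/7 · 1/55 = 3/385, 1/7 · 1/20 = 1/140, 3/7 · 1/20 = 3/140; these sum to 2/55.
Dividing through by the total gives posterior P(bowl A | data) = 3/14, P(bowl B | data) = 11/56, P(bowl C | data) = 33/56.
Averaging over the posterior, P(red next | data) = (1)(3/14) + (0)(11/56) + (0)(33/56) = 3/14.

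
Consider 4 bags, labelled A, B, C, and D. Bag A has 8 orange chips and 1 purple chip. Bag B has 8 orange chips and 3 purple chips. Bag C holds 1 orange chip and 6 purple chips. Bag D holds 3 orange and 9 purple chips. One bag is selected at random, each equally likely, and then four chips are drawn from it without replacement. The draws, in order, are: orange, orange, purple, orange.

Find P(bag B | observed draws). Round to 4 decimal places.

0.5239

Under each hypothesis, the probability of the observed sequence is: P(data | bag A) = (8/9)(7/8)(1/7)(6/6) = 0.11111; P(data | bag B) = (8/11)(7/10)(3/9)(6/8) = 0.12727; P(data | bag C) = (1/7)(0/6) = 0; P(data | bag D) = (3/12)(2/11)(9/10)(1/9) = 0.0045455.
The prior-weighted likelihoods are 1/4 · 0.11111 = 0.027778, 1/4 · 0.12727 = 0.031818, 1/4 · 0 = 0, 1/4 · 0.0045455 = 0.0011364; summing to 0.060732.
So P(bag B | data) = (0.031818) / (0.060732) = 0.52391.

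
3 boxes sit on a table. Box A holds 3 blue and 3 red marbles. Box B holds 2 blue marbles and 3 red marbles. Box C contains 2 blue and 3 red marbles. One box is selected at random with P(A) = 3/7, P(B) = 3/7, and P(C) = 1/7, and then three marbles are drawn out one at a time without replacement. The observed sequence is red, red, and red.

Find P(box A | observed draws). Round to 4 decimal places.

0.2727

Compute the likelihood of the observed sequence for each case: P(data | box A) = (3/6)(2/5)(1/4) = 1/20; P(data | box B) = (3/5)(2/4)(1/3) = 1/10; P(data | box C) = (3/5)(2/4)(1/3) = 1/10.
Multiplying each by its prior: 3/7 · 1/20 = 3/140, 3/7 · 1/10 = 3/70, 1/7 · 1/10 = 1/70; with total 11/140.
Therefore the posterior P(box A | data) = (3/140) / (11/140) = 3/11.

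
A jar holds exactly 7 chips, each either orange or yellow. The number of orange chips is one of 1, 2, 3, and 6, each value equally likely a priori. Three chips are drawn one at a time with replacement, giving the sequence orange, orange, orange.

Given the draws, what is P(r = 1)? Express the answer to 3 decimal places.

0.004

For each hypothesis, P(data | H) works out to: P(data | r = 1) = (1/7)(1/7)(1/7) = 0.0029155; P(data | r = 2) = (2/7)(2/7)(2/7) = 0.023324; P(data | r = 3) = (3/7)(3/7)(3/7) = 0.078717; P(data | r = 6) = (6/7)(6/7)(6/7) = 0.62974.
The prior-weighted likelihoods are 1/4 · 0.0029155 = 0.00072886, 1/4 · 0.023324 = 0.0058309, 1/4 · 0.078717 = 0.019679, 1/4 · 0.62974 = 0.15743; summing to 0.18367.
Hence P(r = 1 | data) = (0.00072886) / (0.18367) = 0.0039683.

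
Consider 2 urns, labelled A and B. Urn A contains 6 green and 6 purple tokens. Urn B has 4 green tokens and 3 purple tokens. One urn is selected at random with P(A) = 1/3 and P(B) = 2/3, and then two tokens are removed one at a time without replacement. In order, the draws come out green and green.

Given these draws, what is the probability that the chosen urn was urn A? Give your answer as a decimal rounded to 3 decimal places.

Compute the likelihood of the observed sequence for each case: P(data | urn A) = (6/12)(5/11) = 5/22; P(data | urn B) = (4/7)(3/6) = 2/7.
The prior-weighted likelihoods are 1/3 · 5/22 = 5/66, 2/3 · 2/7 = 4/21; with total 41/154.
So P(urn A | data) = (5/66) / (41/154) = 35/123.

0.285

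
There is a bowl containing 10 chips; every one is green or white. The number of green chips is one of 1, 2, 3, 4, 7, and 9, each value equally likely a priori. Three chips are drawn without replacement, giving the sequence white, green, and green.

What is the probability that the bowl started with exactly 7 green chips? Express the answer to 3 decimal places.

0.384

For each hypothesis, P(data | H) works out to: P(data | r = 1) = (9/10)(1/9)(0/8) = 0; P(data | r = 2) = (8/10)(2/9)(1/8) = 1/45; P(data | r = 3) = (7/10)(3/9)(2/8) = 7/120; P(data | r = 4) = (6/10)(4/9)(3/8) = 1/10; P(data | r = 7) = (3/10)(7/9)(6/8) = 7/40; P(data | r = 9) = (1/10)(9/9)(8/8) = 1/10.
Weighting by the prior gives 1/6 · 0 = 0, 1/6 · 1/45 = 1/270, 1/6 · 7/120 = 7/720, 1/6 · 1/10 = 1/60, 1/6 · 7/40 = 7/240, 1/6 · 1/10 = 1/60; summing to 41/540.
So P(r = 7 | data) = (7/240) / (41/540) = 63/164.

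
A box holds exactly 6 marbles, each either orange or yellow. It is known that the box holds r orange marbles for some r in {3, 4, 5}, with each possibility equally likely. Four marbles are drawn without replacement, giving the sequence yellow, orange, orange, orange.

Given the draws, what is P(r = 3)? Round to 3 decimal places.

For each hypothesis, P(data | H) works out to: P(data | r = 3) = (3/6)(3/5)(2/4)(1/3) = 1/20; P(data | r = 4) = (2/6)(4/5)(3/4)(2/3) = 2/15; P(data | r = 5) = (1/6)(5/5)(4/4)(3/3) = 1/6.
The prior-weighted likelihoods are 1/3 · 1/20 = 1/60, 1/3 · 2/15 = 2/45, 1/3 · 1/6 = 1/18; with total 7/60.
Therefore the posterior P(r = 3 | data) = (1/60) / (7/60) = 1/7.

0.143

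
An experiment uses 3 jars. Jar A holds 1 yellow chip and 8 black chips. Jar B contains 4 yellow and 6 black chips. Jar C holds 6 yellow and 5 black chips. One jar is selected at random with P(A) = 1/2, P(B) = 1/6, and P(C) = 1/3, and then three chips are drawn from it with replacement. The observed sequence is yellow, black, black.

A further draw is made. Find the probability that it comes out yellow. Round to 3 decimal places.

0.332

The likelihood of the observed sequence under each hypothesis: P(data | jar A) = (1/9)(8/9)(8/9) = 0.087791; P(data | jar B) = (4/10)(6/10)(6/10) = 0.144; P(data | jar C) = (6/11)(5/11)(5/11) = 0.1127.
The prior-weighted likelihoods are 1/2 · 0.087791 = 0.043896, 1/6 · 0.144 = 0.024, 1/3 · 0.1127 = 0.037566; these sum to 0.10546.
Normalising, the posterior is P(jar A | data) = 0.41623, P(jar B | data) = 0.22757, P(jar C | data) = 0.3562.
Averaging over the posterior, P(yellow next | data) = (1/9)(0.41623) + (2/5)(0.22757) + (6/11)(0.3562) = 0.33157.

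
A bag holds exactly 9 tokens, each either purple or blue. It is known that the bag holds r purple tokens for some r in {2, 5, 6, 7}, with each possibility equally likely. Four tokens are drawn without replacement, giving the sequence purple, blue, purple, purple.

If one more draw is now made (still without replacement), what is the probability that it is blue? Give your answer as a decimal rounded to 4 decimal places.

0.3647

Compute the likelihood of the observed sequence for each case: P(data | r = 2) = (2/9)(7/8)(1/7)(0/6) = 0; P(data | r = 5) = (5/9)(4/8)(4/7)(3/6) = 0.079365; P(data | r = 6) = (6/9)(3/8)(5/7)(4/6) = 0.11905; P(data | r = 7) = (7/9)(2/8)(6/7)(5/6) = 0.13889.
Weighting by the prior gives 1/4 · 0 = 0, 1/4 · 0.079365 = 0.019841, 1/4 · 0.11905 = 0.029762, 1/4 · 0.13889 = 0.034722; summing to 0.084325.
Normalising, the posterior is P(r = 2 | data) = 0, P(r = 5 | data) = 0.23529, P(r = 6 | data) = 0.35294, P(r = 7 | data) = 0.41176.
Averaging over the posterior, P(blue next | data) = (3/5)(0.23529) + (2/5)(0.35294) + (1/5)(0.41176) = 0.36471.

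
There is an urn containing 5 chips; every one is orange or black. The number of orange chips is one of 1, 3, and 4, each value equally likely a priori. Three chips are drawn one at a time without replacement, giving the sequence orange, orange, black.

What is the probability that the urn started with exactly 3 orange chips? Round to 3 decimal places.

0.500

Under each hypothesis, the probability of the observed sequence is: P(data | r = 1) = (1/5)(0/4) = 0; P(data | r = 3) = (3/5)(2/4)(2/3) = 1/5; P(data | r = 4) = (4/5)(3/4)(1/3) = 1/5.
Multiplying each by its prior: 1/3 · 0 = 0, 1/3 · 1/5 = 1/15, 1/3 · 1/5 = 1/15; these sum to 2/15.
By Bayes' rule, P(r = 3 | data) = (1/15) / (2/15) = 1/2.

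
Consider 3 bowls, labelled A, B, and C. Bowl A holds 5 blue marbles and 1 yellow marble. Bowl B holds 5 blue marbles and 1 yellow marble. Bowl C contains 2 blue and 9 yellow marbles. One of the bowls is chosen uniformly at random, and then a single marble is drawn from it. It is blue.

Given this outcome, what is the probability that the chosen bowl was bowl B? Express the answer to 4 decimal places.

0.4508

Compute the likelihood of this draw for each case: P(data | bowl A) = (5/6) = 5/6; P(data | bowl B) = (5/6) = 5/6; P(data | bowl C) = (2/11) = 2/11.
Weighting by the prior gives 1/3 · 5/6 = 5/18, 1/3 · 5/6 = 5/18, 1/3 · 2/11 = 2/33; these sum to 61/99.
So P(bowl B | data) = (5/18) / (61/99) = 55/122.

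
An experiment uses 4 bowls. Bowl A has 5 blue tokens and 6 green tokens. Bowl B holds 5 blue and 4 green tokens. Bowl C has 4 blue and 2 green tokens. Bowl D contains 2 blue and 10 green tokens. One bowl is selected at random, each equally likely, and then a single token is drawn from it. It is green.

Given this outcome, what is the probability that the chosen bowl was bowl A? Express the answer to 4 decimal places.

Under each hypothesis, the probability of this draw is: P(data | bowl A) = (6/11) = 6/11; P(data | bowl B) = (4/9) = 4/9; P(data | bowl C) = (2/6) = 1/3; P(data | bowl D) = (10/12) = 5/6.
Weighting by the prior gives 1/4 · 6/11 = 3/22, 1/4 · 4/9 = 1/9, 1/4 · 1/3 = 1/12, 1/4 · 5/6 = 5/24; summing to 427/792.
Therefore the posterior P(bowl A | data) = (3/22) / (427/792) = 108/427.

0.2529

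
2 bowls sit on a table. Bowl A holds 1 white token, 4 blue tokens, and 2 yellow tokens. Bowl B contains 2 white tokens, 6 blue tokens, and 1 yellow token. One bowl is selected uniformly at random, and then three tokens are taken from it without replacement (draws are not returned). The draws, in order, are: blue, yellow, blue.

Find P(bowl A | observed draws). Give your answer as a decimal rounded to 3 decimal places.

Under each hypothesis, the probability of the observed sequence is: P(data | bowl A) = (4/7)(2/6)(3/5) = 4/35; P(data | bowl B) = (6/9)(1/8)(5/7) = 5/84.
The prior-weighted likelihoods are 1/2 · 4/35 = 2/35, 1/2 · 5/84 = 5/168; with total 73/840.
So P(bowl A | data) = (2/35) / (73/840) = 48/73.

0.658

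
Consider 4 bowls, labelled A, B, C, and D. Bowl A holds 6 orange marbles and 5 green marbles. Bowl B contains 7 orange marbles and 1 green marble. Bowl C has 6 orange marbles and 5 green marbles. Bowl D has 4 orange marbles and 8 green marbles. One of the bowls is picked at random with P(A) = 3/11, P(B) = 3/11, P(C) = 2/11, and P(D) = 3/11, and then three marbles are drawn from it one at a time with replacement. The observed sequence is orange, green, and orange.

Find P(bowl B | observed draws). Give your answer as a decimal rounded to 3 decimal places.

For each hypothesis, P(data | H) works out to: P(data | bowl A) = (6/11)(5/11)(6/11) = 0.13524; P(data | bowl B) = (7/8)(1/8)(7/8) = 0.095703; P(data | bowl C) = (6/11)(5/11)(6/11) = 0.13524; P(data | bowl D) = (4/12)(8/12)(4/12) = 0.074074.
Multiplying each by its prior: 3/11 · 0.13524 = 0.036883, 3/11 · 0.095703 = 0.026101, 2/11 · 0.13524 = 0.024588, 3/11 · 0.074074 = 0.020202; summing to 0.10777.
So P(bowl B | data) = (0.026101) / (0.10777) = 0.24218.

0.242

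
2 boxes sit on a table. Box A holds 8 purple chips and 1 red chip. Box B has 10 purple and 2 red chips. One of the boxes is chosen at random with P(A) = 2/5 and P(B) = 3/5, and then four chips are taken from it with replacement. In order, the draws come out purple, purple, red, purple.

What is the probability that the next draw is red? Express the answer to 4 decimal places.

For each hypothesis, P(data | H) works out to: P(data | box A) = (8/9)(8/9)(1/9)(8/9) = 0.078037; P(data | box B) = (10/12)(10/12)(2/12)(10/12) = 0.096451.
Multiplying each by its prior: 2/5 · 0.078037 = 0.031215, 3/5 · 0.096451 = 0.05787; these sum to 0.089085.
Dividing through by the total gives posterior P(box A | data) = 0.35039, P(box B | data) = 0.64961.
The predictive probability is P(red next | data) = (1/9)(0.35039) + (1/6)(0.64961) = 0.1472.

0.1472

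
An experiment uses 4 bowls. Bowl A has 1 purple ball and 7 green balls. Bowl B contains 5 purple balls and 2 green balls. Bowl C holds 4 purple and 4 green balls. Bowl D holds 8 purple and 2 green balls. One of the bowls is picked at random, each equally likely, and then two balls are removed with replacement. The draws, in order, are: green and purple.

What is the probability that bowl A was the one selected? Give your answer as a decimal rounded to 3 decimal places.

0.151

The likelihood of the observed sequence under each hypothesis: P(data | bowl A) = (7/8)(1/8) = 0.10938; P(data | bowl B) = (2/7)(5/7) = 0.20408; P(data | bowl C) = (4/8)(4/8) = 0.25; P(data | bowl D) = (2/10)(8/10) = 0.16.
Weighting by the prior gives 1/4 · 0.10938 = 0.027344, 1/4 · 0.20408 = 0.05102, 1/4 · 0.25 = 0.0625, 1/4 · 0.16 = 0.04; these sum to 0.18086.
Therefore the posterior P(bowl A | data) = (0.027344) / (0.18086) = 0.15118.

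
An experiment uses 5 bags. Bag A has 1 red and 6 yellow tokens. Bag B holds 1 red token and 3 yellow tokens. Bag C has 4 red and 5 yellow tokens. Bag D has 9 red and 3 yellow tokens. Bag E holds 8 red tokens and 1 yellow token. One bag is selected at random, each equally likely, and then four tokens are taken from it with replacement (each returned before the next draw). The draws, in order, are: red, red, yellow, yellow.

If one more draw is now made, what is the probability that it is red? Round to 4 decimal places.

0.4683

Under each hypothesis, the probability of the observed sequence is: P(data | bag A) = (1/7)(1/7)(6/7)(6/7) = 0.014994; P(data | bag B) = (1/4)(1/4)(3/4)(3/4) = 0.035156; P(data | bag C) = (4/9)(4/9)(5/9)(5/9) = 0.060966; P(data | bag D) = (9/12)(9/12)(3/12)(3/12) = 0.035156; P(data | bag E) = (8/9)(8/9)(1/9)(1/9) = 0.0097546.
The prior-weighted likelihoods are 1/5 · 0.014994 = 0.0029988, 1/5 · 0.035156 = 0.0070313, 1/5 · 0.060966 = 0.012193, 1/5 · 0.035156 = 0.0070313, 1/5 · 0.0097546 = 0.0019509; with total 0.031205.
The posterior is then P(bag A | data) = 0.096097, P(bag B | data) = 0.22532, P(bag C | data) = 0.39074, P(bag D | data) = 0.22532, P(bag E | data) = 0.062519.
The predictive probability is P(red next | data) = (1/7)(0.096097) + (1/4)(0.22532) + (4/9)(0.39074) + (3/4)(0.22532) + (8/9)(0.062519) = 0.46828.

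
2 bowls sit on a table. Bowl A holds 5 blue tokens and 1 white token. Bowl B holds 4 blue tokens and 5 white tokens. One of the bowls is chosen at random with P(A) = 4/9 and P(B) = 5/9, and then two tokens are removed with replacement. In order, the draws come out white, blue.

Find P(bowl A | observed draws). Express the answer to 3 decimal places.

Under each hypothesis, the probability of the observed sequence is: P(data | bowl A) = (1/6)(5/6) = 5/36; P(data | bowl B) = (5/9)(4/9) = 20/81.
Weighting by the prior gives 4/9 · 5/36 = 5/81, 5/9 · 20/81 = 100/729; these sum to 145/729.
By Bayes' rule, P(bowl A | data) = (5/81) / (145/729) = 9/29.

0.310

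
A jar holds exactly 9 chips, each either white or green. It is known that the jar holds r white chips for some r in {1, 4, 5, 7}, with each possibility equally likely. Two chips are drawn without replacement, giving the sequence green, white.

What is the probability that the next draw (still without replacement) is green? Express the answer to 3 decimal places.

0.484

Compute the likelihood of the observed sequence for each case: P(data | r = 1) = (8/9)(1/8) = 1/9; P(data | r = 4) = (5/9)(4/8) = 5/18; P(data | r = 5) = (4/9)(5/8) = 5/18; P(data | r = 7) = (2/9)(7/8) = 7/36.
Multiplying each by its prior: 1/4 · 1/9 = 1/36, 1/4 · 5/18 = 5/72, 1/4 · 5/18 = 5/72, 1/4 · 7/36 = 7/144; with total 31/144.
Dividing through by the total gives posterior P(r = 1 | data) = 4/31, P(r = 4 | data) = 10/31, P(r = 5 | data) = 10/31, P(r = 7 | data) = 7/31.
The predictive probability is P(green next | data) = (1)(4/31) + (4/7)(10/31) + (3/7)(10/31) + (1/7)(7/31) = 15/31.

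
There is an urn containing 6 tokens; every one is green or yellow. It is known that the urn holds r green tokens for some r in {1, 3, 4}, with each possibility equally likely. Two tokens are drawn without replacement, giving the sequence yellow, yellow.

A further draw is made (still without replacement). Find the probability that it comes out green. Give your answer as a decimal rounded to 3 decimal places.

0.411

Under each hypothesis, the probability of the observed sequence is: P(data | r = 1) = (5/6)(4/5) = 2/3; P(data | r = 3) = (3/6)(2/5) = 1/5; P(data | r = 4) = (2/6)(1/5) = 1/15.
Multiplying each by its prior: 1/3 · 2/3 = 2/9, 1/3 · 1/5 = 1/15, 1/3 · 1/15 = 1/45; summing to 14/45.
Dividing through by the total gives posterior P(r = 1 | data) = 5/7, P(r = 3 | data) = 3/14, P(r = 4 | data) = 1/14.
Averaging over the posterior, P(green next | data) = (1/4)(5/7) + (3/4)(3/14) + (1)(1/14) = 23/56.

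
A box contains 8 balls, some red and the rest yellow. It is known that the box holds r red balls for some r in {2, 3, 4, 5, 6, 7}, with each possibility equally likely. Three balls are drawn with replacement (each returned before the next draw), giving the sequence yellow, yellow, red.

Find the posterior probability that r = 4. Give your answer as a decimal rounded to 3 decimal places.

0.223

For each hypothesis, P(data | H) works out to: P(data | r = 2) = (6/8)(6/8)(2/8) = 0.14062; P(data | r = 3) = (5/8)(5/8)(3/8) = 0.14648; P(data | r = 4) = (4/8)(4/8)(4/8) = 0.125; P(data | r = 5) = (3/8)(3/8)(5/8) = 0.087891; P(data | r = 6) = (2/8)(2/8)(6/8) = 0.046875; P(data | r = 7) = (1/8)(1/8)(7/8) = 0.013672.
Weighting by the prior gives 1/6 · 0.14062 = 0.023438, 1/6 · 0.14648 = 0.024414, 1/6 · 0.125 = 0.020833, 1/6 · 0.087891 = 0.014648, 1/6 · 0.046875 = 0.0078125, 1/6 · 0.013672 = 0.0022786; with total 0.093424.
Hence P(r = 4 | data) = (0.020833) / (0.093424) = 0.223.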